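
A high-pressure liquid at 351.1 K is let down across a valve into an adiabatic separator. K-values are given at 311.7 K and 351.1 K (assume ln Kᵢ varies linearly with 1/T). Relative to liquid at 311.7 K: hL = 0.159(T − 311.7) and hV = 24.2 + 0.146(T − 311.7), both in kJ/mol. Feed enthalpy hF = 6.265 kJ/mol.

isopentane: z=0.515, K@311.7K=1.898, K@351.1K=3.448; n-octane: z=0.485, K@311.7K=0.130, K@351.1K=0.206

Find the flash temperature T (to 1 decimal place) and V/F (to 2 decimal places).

T = 320.7 K, V/F = 0.20

Adiabatic flash: solve Rachford–Rice at each trial T, then check hF = ψ·hV(T) + (1−ψ)·hL(T).
  T = 311.7 K: K = (1.898, 0.130), RR gives ψ = 0.052, H_out = 1.255 kJ/mol
  T = 351.1 K: K = (3.448, 0.206), RR gives ψ = 0.450, H_out = 16.936 kJ/mol
  T = 331.4 K: K = (2.604, 0.166), RR gives ψ = 0.315, H_out = 10.676 kJ/mol
  T = 321.5 K: K = (2.232, 0.147), RR gives ψ = 0.210, H_out = 6.622 kJ/mol
  T = 316.6 K: K = (2.061, 0.139), RR gives ψ = 0.141, H_out = 4.174 kJ/mol
  T = 319.1 K: K = (2.147, 0.143), RR gives ψ = 0.178, H_out = 5.471 kJ/mol
  T = 320.3 K: K = (2.189, 0.145), RR gives ψ = 0.195, H_out = 6.057 kJ/mol
Linear interpolation between T = 320.3 (H_out = 6.057) and T = 321.5 (H_out = 6.622) on hF = 6.265 gives T ≈ 320.7 K, at which ψ = 0.20.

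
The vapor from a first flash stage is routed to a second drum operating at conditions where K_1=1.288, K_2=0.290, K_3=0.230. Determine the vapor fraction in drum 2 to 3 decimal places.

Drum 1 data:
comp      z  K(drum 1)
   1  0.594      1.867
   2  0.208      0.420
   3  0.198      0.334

V/F (drum 2) = 0.298

Drum 1:
Material balance + equilibrium reduce to Σ zᵢ(Kᵢ−1)/(1+ψ₁(Kᵢ−1)) = 0.
Check two-phase: ΣzᵢKᵢ = 1.262 > 1 and Σzᵢ/Kᵢ = 1.406 > 1, so g(0) = 0.262 > 0 and g(1) = -0.406 < 0.
Newton iteration, ψ₁⁰ = 0.5:
  ψ₁ = 0.500: g = -0.0084, g' = -0.553 → ψ₁ = 0.485
Converged at ψ₁ = 0.485.
Drum-1 compositions:
  1: x = 0.418, y = 0.781
  2: x = 0.289, y = 0.122
  3: x = 0.292, y = 0.098
Drum-2 feed = drum-1 vapor: z₂ = (0.7808, 0.1215, 0.0977).
Drum 2:
Let ψ₂ = V/F and solve Σ zᵢ(Kᵢ−1)/(1+ψ₂(Kᵢ−1)) = 0.
Feasibility: ΣzᵢKᵢ = 1.063, Σzᵢ/Kᵢ = 1.450 — both > 1, two phases present.
Newton iteration, ψ₂⁰ = 0.5:
  ψ₂ = 0.500: g = -0.0595, g' = -0.350 → ψ₂ = 0.330
  ψ₂ = 0.330: g = -0.0081, g' = -0.263 → ψ₂ = 0.299
  ψ₂ = 0.299: g = -0.0002, g' = -0.251 → ψ₂ = 0.298
Converged at ψ₂ = 0.298.
  1: x = 0.719, y = 0.926
  2: x = 0.154, y = 0.045
  3: x = 0.127, y = 0.029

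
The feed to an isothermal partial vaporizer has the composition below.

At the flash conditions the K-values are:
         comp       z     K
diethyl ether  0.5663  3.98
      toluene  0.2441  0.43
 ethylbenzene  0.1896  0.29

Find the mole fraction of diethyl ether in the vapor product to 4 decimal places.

Rachford–Rice: g(ψ) = Σ zᵢ(Kᵢ−1)/(1+ψ(Kᵢ−1)) = 0.
g(0) = ΣzᵢKᵢ − 1 = 1.4138 and g(1) = 1 − Σzᵢ/Kᵢ = -0.3638, so a root lies in (0, 1).
Iterate (Newton) starting at ψ = 0.58:
  ψ = 0.5800: g = 0.18181, g' = -1.1288 → ψ = 0.7411
  ψ = 0.7411: g = 0.00101, g' = -1.1520 → ψ = 0.7419
Converged at ψ = 0.7419.
Compositions from xᵢ = zᵢ/(1+ψ(Kᵢ−1)), yᵢ = Kᵢxᵢ:
  diethyl ether: x = 0.1764, y = 0.7019
  toluene: x = 0.4230, y = 0.1819
  ethylbenzene: x = 0.4007, y = 0.1162

y_diethyl ether = 0.7019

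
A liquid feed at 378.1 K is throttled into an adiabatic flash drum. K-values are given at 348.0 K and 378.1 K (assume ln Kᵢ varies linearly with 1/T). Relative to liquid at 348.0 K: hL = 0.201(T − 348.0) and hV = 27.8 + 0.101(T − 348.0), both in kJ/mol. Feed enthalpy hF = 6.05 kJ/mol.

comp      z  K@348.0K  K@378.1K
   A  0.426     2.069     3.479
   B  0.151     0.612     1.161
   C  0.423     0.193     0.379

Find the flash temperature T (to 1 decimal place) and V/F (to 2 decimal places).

T = 353.0 K, V/F = 0.19

Adiabatic flash: solve Rachford–Rice at each trial T, then check hF = ψ·hV(T) + (1−ψ)·hL(T).
  T = 348.0 K: K = (2.069, 0.612, 0.193), RR gives ψ = 0.072, H_out = 2.007 kJ/mol
  T = 378.1 K: K = (3.479, 1.161, 0.379), RR gives ψ = 0.633, H_out = 21.750 kJ/mol
  T = 363.1 K: K = (2.714, 0.855, 0.275), RR gives ψ = 0.375, H_out = 12.890 kJ/mol
  T = 355.6 K: K = (2.379, 0.727, 0.231), RR gives ψ = 0.238, H_out = 7.968 kJ/mol
  T = 351.8 K: K = (2.220, 0.668, 0.212), RR gives ψ = 0.160, H_out = 5.157 kJ/mol
  T = 353.7 K: K = (2.299, 0.697, 0.221), RR gives ψ = 0.200, H_out = 6.598 kJ/mol
Linear interpolation between T = 351.8 (H_out = 5.157) and T = 353.7 (H_out = 6.598) on hF = 6.05 gives T ≈ 353.0 K, at which ψ = 0.19.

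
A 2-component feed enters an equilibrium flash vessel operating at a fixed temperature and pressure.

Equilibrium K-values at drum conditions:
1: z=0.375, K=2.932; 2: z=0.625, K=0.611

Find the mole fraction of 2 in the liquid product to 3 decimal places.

x_2 = 0.832

Material balance + equilibrium reduce to Σ zᵢ(Kᵢ−1)/(1+β(Kᵢ−1)) = 0.
Check two-phase: ΣzᵢKᵢ = 1.481 > 1 and Σzᵢ/Kᵢ = 1.151 > 1, so g(0) = 0.481 > 0 and g(1) = -0.151 < 0.
Binary case is linear: z₁(K₁−1)(1+β(K₂−1)) + z₂(K₂−1)(1+β(K₁−1)) = 0
⇒ β = [z₁(K₁−1)+z₂(K₂−1)] / [−(K₁−1)(K₂−1)] = 0.4814/0.7515 = 0.641
Compositions from xᵢ = zᵢ/(1+β(Kᵢ−1)), yᵢ = Kᵢxᵢ:
  1: x = 0.168, y = 0.491
  2: x = 0.832, y = 0.509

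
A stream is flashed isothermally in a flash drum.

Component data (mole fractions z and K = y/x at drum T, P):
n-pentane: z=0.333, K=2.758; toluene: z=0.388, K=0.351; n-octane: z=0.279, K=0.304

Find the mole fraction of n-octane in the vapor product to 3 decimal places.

Newton–Raphson from β = 0.34:
  β = 0.340: g = -0.2111, g' = -0.904 → β = 0.107
  β = 0.107: g = 0.0128, g' = -1.076 → β = 0.118
  β = 0.118: g = 0.0001, g' = -1.057 → β = 0.119
Converged at β = 0.119.
Compositions from xᵢ = zᵢ/(1+β(Kᵢ−1)), yᵢ = Kᵢxᵢ:
  n-pentane: x = 0.276, y = 0.760
  toluene: x = 0.420, y = 0.148
  n-octane: x = 0.304, y = 0.092

y_n-octane = 0.092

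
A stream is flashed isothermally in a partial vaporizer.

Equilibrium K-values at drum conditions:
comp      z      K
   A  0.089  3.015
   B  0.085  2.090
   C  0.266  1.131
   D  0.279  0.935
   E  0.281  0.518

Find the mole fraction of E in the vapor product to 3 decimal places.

Rachford–Rice: g(V/F) = Σ zᵢ(Kᵢ−1)/(1+V/F(Kᵢ−1)) = 0.
g(0) = ΣzᵢKᵢ − 1 = 0.153 and g(1) = 1 − Σzᵢ/Kᵢ = -0.146, so a root lies in (0, 1).
Newton–Raphson from V/F = 0.57:
  V/F = 0.570: g = -0.0325, g' = -0.246 → V/F = 0.438
  V/F = 0.438: g = 0.0006, g' = -0.259 → V/F = 0.440
Converged at V/F = 0.440.
Compositions from xᵢ = zᵢ/(1+V/F(Kᵢ−1)), yᵢ = Kᵢxᵢ:
  A: x = 0.047, y = 0.142
  B: x = 0.057, y = 0.120
  C: x = 0.251, y = 0.284
  D: x = 0.287, y = 0.269
  E: x = 0.357, y = 0.185

y_E = 0.185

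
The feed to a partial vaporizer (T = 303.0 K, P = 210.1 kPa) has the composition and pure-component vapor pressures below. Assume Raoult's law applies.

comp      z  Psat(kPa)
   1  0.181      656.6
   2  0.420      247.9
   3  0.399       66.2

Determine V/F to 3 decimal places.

Raoult's law: Kᵢ = Pᵢˢᵃᵗ/P = Pᵢˢᵃᵗ/210.1.
  K_1 = 656.6/210.1 = 3.12518, K_2 = 247.9/210.1 = 1.17991, K_3 = 66.2/210.1 = 0.31509
Material balance + equilibrium reduce to Σ zᵢ(Kᵢ−1)/(1+V/F(Kᵢ−1)) = 0.
Check two-phase: ΣzᵢKᵢ = 1.187 > 1 and Σzᵢ/Kᵢ = 1.680 > 1, so g(0) = 0.187 > 0 and g(1) = -0.680 < 0.
Newton–Raphson from V/F = 0.5:
  V/F = 0.500: g = -0.1598, g' = -0.637 → V/F = 0.249
  V/F = 0.249: g = -0.0056, g' = -0.634 → V/F = 0.240
Converged at V/F = 0.240.

V/F = 0.240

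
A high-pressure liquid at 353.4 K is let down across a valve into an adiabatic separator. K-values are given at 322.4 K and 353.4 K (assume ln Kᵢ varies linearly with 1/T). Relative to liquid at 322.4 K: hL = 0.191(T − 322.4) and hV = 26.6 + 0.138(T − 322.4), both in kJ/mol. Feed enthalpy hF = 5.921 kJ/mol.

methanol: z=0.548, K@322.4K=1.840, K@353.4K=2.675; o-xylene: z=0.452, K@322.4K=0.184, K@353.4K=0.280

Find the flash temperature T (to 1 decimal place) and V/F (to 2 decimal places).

Adiabatic flash: solve Rachford–Rice at each trial T, then check hF = ψ·hV(T) + (1−ψ)·hL(T).
  T = 322.4 K: K = (1.840, 0.184), RR gives ψ = 0.133, H_out = 3.550 kJ/mol
  T = 353.4 K: K = (2.675, 0.280), RR gives ψ = 0.491, H_out = 18.181 kJ/mol
  T = 337.9 K: K = (2.238, 0.229), RR gives ψ = 0.346, H_out = 11.873 kJ/mol
  T = 330.1 K: K = (2.033, 0.206), RR gives ψ = 0.252, H_out = 8.076 kJ/mol
  T = 326.2 K: K = (1.934, 0.195), RR gives ψ = 0.196, H_out = 5.908 kJ/mol
  T = 328.1 K: K = (1.982, 0.200), RR gives ψ = 0.224, H_out = 6.991 kJ/mol
Linear interpolation between T = 326.2 (H_out = 5.908) and T = 328.1 (H_out = 6.991) on hF = 5.921 gives T ≈ 326.2 K, at which ψ = 0.20.

T = 326.2 K, V/F = 0.20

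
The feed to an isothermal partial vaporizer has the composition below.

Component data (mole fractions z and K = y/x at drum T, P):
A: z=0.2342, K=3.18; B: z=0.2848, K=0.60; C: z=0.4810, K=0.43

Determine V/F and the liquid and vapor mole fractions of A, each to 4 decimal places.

V/F = 0.1101, x_A = 0.1889, y_A = 0.6006

Rachford–Rice: g(V/F) = Σ zᵢ(Kᵢ−1)/(1+V/F(Kᵢ−1)) = 0.
Check two-phase: ΣzᵢKᵢ = 1.1225 > 1 and Σzᵢ/Kᵢ = 1.6669 > 1, so g(0) = 0.1225 > 0 and g(1) = -0.6669 < 0.
Newton–Raphson from V/F = 0.5:
  V/F = 0.5000: g = -0.28157, g' = -0.6317 → V/F = 0.0543
  V/F = 0.0543: g = 0.05718, g' = -1.1040 → V/F = 0.1061
  V/F = 0.1061: g = 0.00390, g' = -0.9610 → V/F = 0.1101
Converged at V/F = 0.1101.
Compositions from xᵢ = zᵢ/(1+V/F(Kᵢ−1)), yᵢ = Kᵢxᵢ:
  A: x = 0.1889, y = 0.6006
  B: x = 0.2979, y = 0.1788
  C: x = 0.5132, y = 0.2207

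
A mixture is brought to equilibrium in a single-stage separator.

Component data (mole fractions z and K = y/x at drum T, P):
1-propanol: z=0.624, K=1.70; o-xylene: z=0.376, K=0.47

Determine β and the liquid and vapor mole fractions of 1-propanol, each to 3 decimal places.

β = 0.640, x_1-propanol = 0.431, y_1-propanol = 0.733

Rachford–Rice: g(β) = Σ zᵢ(Kᵢ−1)/(1+β(Kᵢ−1)) = 0.
Feasibility: ΣzᵢKᵢ = 1.238, Σzᵢ/Kᵢ = 1.167 — both > 1, two phases present.
Binary case is linear: z₁(K₁−1)(1+β(K₂−1)) + z₂(K₂−1)(1+β(K₁−1)) = 0
⇒ β = [z₁(K₁−1)+z₂(K₂−1)] / [−(K₁−1)(K₂−1)] = 0.2375/0.3710 = 0.640
Compositions from xᵢ = zᵢ/(1+β(Kᵢ−1)), yᵢ = Kᵢxᵢ:
  1-propanol: x = 0.431, y = 0.733
  o-xylene: x = 0.569, y = 0.267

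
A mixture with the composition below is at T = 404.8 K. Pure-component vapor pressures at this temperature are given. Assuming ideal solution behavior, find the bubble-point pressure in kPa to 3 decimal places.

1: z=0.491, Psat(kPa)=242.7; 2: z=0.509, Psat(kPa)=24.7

Pbub = 131.738 kPa

At the bubble point ψ → 0, so ΣzᵢKᵢ = 1 with Kᵢ = Pᵢˢᵃᵗ/P ⇒ P = ΣzᵢPᵢˢᵃᵗ.
P = 0.491·242.7 + 0.509·24.7 = 131.738 kPa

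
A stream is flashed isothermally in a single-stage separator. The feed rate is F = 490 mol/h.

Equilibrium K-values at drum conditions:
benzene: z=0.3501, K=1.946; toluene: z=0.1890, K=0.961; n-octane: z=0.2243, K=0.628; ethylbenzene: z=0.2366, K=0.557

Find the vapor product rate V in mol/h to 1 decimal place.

Let ψ = V/F and solve Σ zᵢ(Kᵢ−1)/(1+ψ(Kᵢ−1)) = 0.
g(0) = ΣzᵢKᵢ − 1 = 0.1356 and g(1) = 1 − Σzᵢ/Kᵢ = -0.1585, so a root lies in (0, 1).
Newton iteration, ψ⁰ = 0.42:
  ψ = 0.4200: g = 0.00186, g' = -0.2744 → ψ = 0.4268
Converged at ψ = 0.4268.
Then V = ψ·F = 0.4268·490 = 209.1 mol/h and L = F − V = 280.9 mol/h.

V = 209.1 mol/h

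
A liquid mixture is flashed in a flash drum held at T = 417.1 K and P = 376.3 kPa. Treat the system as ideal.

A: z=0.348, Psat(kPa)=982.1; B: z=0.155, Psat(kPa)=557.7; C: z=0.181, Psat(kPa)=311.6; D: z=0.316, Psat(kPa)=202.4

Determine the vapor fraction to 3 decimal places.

Raoult's law: Kᵢ = Pᵢˢᵃᵗ/P = Pᵢˢᵃᵗ/376.3.
  K_A = 982.1/376.3 = 2.60989, K_B = 557.7/376.3 = 1.48206, K_C = 311.6/376.3 = 0.82806, K_D = 202.4/376.3 = 0.53787
Let ψ = V/F and solve Σ zᵢ(Kᵢ−1)/(1+ψ(Kᵢ−1)) = 0.
g(0) = ΣzᵢKᵢ − 1 = 0.458 and g(1) = 1 − Σzᵢ/Kᵢ = -0.044, so a root lies in (0, 1).
Newton iteration, ψ⁰ = 0.42:
  ψ = 0.420: g = 0.1816, g' = -0.456 → ψ = 0.818
  ψ = 0.818: g = 0.0243, g' = -0.368 → ψ = 0.884
Converged at ψ = 0.884.

ψ = 0.884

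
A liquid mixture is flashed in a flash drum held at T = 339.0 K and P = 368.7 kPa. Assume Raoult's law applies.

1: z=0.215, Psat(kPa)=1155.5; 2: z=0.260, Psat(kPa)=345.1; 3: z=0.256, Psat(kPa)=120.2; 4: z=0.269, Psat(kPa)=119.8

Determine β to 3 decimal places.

Raoult's law: Kᵢ = Pᵢˢᵃᵗ/P = Pᵢˢᵃᵗ/368.7.
  K_1 = 1155.5/368.7 = 3.13398, K_2 = 345.1/368.7 = 0.93599, K_3 = 120.2/368.7 = 0.32601, K_4 = 119.8/368.7 = 0.32493
Rachford–Rice: g(β) = Σ zᵢ(Kᵢ−1)/(1+β(Kᵢ−1)) = 0.
Check two-phase: ΣzᵢKᵢ = 1.088 > 1 and Σzᵢ/Kᵢ = 1.960 > 1, so g(0) = 0.088 > 0 and g(1) = -0.960 < 0.
Newton–Raphson from β = 0.5:
  β = 0.500: g = -0.3296, g' = -0.774 → β = 0.074
  β = 0.074: g = 0.0065, g' = -0.995 → β = 0.081
Converged at β = 0.081.

β = 0.081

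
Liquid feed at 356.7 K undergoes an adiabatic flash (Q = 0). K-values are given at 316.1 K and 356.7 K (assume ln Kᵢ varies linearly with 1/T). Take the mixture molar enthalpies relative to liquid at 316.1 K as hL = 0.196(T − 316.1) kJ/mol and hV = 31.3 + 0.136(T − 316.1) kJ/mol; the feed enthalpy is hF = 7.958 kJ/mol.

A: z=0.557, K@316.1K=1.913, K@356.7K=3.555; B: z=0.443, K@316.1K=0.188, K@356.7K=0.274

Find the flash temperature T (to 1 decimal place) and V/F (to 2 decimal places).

T = 318.3 K, V/F = 0.24

Adiabatic flash: solve Rachford–Rice at each trial T, then check hF = ψ·hV(T) + (1−ψ)·hL(T).
  T = 316.1 K: K = (1.913, 0.188), RR gives ψ = 0.201, H_out = 6.283 kJ/mol
  T = 356.7 K: K = (3.555, 0.274), RR gives ψ = 0.594, H_out = 25.098 kJ/mol
  T = 336.4 K: K = (2.657, 0.230), RR gives ψ = 0.456, H_out = 17.685 kJ/mol
  T = 326.2 K: K = (2.264, 0.208), RR gives ψ = 0.353, H_out = 12.819 kJ/mol
  T = 321.1 K: K = (2.082, 0.198), RR gives ψ = 0.285, H_out = 9.819 kJ/mol
  T = 318.6 K: K = (1.996, 0.193), RR gives ψ = 0.246, H_out = 8.141 kJ/mol
  T = 317.4 K: K = (1.956, 0.191), RR gives ψ = 0.225, H_out = 7.274 kJ/mol
Linear interpolation between T = 317.4 (H_out = 7.274) and T = 318.6 (H_out = 8.141) on hF = 7.958 gives T ≈ 318.3 K, at which ψ = 0.24.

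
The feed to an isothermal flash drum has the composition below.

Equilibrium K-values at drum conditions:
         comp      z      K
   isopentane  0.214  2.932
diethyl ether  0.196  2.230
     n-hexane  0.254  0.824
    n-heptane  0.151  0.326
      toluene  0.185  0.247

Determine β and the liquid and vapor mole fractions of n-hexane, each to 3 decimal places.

Newton iteration, β⁰ = 0.5:
  β = 0.500: g = -0.0664, g' = -0.756 → β = 0.412
  β = 0.412: g = -0.0010, g' = -0.739 → β = 0.411
Converged at β = 0.411.
Compositions from xᵢ = zᵢ/(1+β(Kᵢ−1)), yᵢ = Kᵢxᵢ:
  isopentane: x = 0.119, y = 0.350
  diethyl ether: x = 0.130, y = 0.290
  n-hexane: x = 0.274, y = 0.226
  n-heptane: x = 0.209, y = 0.068
  toluene: x = 0.268, y = 0.066

β = 0.411, x_n-hexane = 0.274, y_n-hexane = 0.226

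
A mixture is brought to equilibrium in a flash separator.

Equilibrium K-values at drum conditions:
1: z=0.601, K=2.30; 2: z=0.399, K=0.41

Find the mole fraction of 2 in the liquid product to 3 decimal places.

x_2 = 0.688

Newton–Raphson from β = 0.5:
  β = 0.500: g = 0.1396, g' = -0.653 → β = 0.714
  β = 0.714: g = -0.0015, g' = -0.688 → β = 0.712
Converged at β = 0.712.
Compositions from xᵢ = zᵢ/(1+β(Kᵢ−1)), yᵢ = Kᵢxᵢ:
  1: x = 0.312, y = 0.718
  2: x = 0.688, y = 0.282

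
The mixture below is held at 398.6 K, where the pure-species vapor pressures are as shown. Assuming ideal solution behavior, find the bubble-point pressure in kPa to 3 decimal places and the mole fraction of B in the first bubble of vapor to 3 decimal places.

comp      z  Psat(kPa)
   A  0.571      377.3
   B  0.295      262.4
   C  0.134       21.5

At the bubble point ψ → 0, so ΣzᵢKᵢ = 1 with Kᵢ = Pᵢˢᵃᵗ/P ⇒ P = ΣzᵢPᵢˢᵃᵗ.
P = 0.571·377.3 + 0.295·262.4 + 0.134·21.5 = 295.727 kPa
yᵢ = zᵢPᵢˢᵃᵗ/P ⇒ y_B = 0.295·262.4/295.727 = 0.262

Pbub = 295.727 kPa, y_B = 0.262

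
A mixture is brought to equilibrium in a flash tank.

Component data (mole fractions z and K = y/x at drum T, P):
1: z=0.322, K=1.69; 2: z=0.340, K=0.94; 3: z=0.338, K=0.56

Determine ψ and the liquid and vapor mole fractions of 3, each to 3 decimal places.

Iterate (Newton) starting at ψ = 0.5:
  ψ = 0.500: g = -0.0465, g' = -0.194 → ψ = 0.260
  ψ = 0.260: g = -0.0002, g' = -0.195 → ψ = 0.259
Converged at ψ = 0.259.
Compositions from xᵢ = zᵢ/(1+ψ(Kᵢ−1)), yᵢ = Kᵢxᵢ:
  1: x = 0.273, y = 0.462
  2: x = 0.345, y = 0.325
  3: x = 0.381, y = 0.214

ψ = 0.259, x_3 = 0.381, y_3 = 0.214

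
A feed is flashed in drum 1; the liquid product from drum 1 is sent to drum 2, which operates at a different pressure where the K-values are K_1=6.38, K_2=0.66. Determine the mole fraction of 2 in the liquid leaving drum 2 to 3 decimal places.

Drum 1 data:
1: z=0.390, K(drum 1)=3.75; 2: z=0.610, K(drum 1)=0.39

Drum 1:
Binary case is linear: z₁(K₁−1)(1+ψ₁(K₂−1)) + z₂(K₂−1)(1+ψ₁(K₁−1)) = 0
⇒ ψ₁ = [z₁(K₁−1)+z₂(K₂−1)] / [−(K₁−1)(K₂−1)] = 0.7004/1.6775 = 0.418
Drum-1 compositions:
  1: x = 0.182, y = 0.681
  2: x = 0.818, y = 0.319
Drum-2 feed = drum-1 liquid: z₂ = (0.1815, 0.8185).
Drum 2:
Binary case is linear: z₁(K₁−1)(1+ψ₂(K₂−1)) + z₂(K₂−1)(1+ψ₂(K₁−1)) = 0
⇒ ψ₂ = [z₁(K₁−1)+z₂(K₂−1)] / [−(K₁−1)(K₂−1)] = 0.6985/1.8292 = 0.382
  1: x = 0.059, y = 0.379
  2: x = 0.941, y = 0.621

x_2 (drum 2) = 0.941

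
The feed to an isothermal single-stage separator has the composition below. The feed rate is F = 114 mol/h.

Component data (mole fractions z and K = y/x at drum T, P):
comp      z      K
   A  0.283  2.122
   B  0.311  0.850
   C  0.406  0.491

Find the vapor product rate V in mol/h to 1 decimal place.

V = 17.2 mol/h

Let β = V/F and solve Σ zᵢ(Kᵢ−1)/(1+β(Kᵢ−1)) = 0.
Feasibility: ΣzᵢKᵢ = 1.064, Σzᵢ/Kᵢ = 1.326 — both > 1, two phases present.
Newton iteration, β⁰ = 0.43:
  β = 0.430: g = -0.1002, g' = -0.342 → β = 0.137
  β = 0.137: g = 0.0053, g' = -0.396 → β = 0.151
Converged at β = 0.151.
Then V = β·F = 0.1508·114 = 17.2 mol/h and L = F − V = 96.8 mol/h.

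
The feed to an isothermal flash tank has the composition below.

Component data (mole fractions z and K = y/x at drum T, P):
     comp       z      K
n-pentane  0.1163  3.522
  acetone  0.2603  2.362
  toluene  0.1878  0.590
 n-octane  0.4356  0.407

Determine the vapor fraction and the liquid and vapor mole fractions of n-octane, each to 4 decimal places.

ψ = 0.3224, x_n-octane = 0.5386, y_n-octane = 0.2192

Material balance + equilibrium reduce to Σ zᵢ(Kᵢ−1)/(1+ψ(Kᵢ−1)) = 0.
Feasibility: ΣzᵢKᵢ = 1.3125, Σzᵢ/Kᵢ = 1.5318 — both > 1, two phases present.
Newton iteration, ψ⁰ = 0.5:
  ψ = 0.5000: g = -0.12340, g' = -0.6750 → ψ = 0.3172
  ψ = 0.3172: g = 0.00387, g' = -0.7379 → ψ = 0.3224
Converged at ψ = 0.3224.
Compositions from xᵢ = zᵢ/(1+ψ(Kᵢ−1)), yᵢ = Kᵢxᵢ:
  n-pentane: x = 0.0641, y = 0.2259
  acetone: x = 0.1809, y = 0.4272
  toluene: x = 0.2164, y = 0.1277
  n-octane: x = 0.5386, y = 0.2192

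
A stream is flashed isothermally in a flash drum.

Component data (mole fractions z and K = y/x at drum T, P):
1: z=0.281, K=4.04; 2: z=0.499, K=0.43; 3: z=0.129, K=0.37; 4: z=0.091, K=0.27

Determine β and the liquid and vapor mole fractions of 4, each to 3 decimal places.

Let β = V/F and solve Σ zᵢ(Kᵢ−1)/(1+β(Kᵢ−1)) = 0.
Check two-phase: ΣzᵢKᵢ = 1.422 > 1 and Σzᵢ/Kᵢ = 1.916 > 1, so g(0) = 0.422 > 0 and g(1) = -0.916 < 0.
Newton iteration, β⁰ = 0.38:
  β = 0.380: g = -0.1655, g' = -1.005 → β = 0.215
  β = 0.215: g = 0.0193, g' = -1.296 → β = 0.230
Converged at β = 0.230.
Compositions from xᵢ = zᵢ/(1+β(Kᵢ−1)), yᵢ = Kᵢxᵢ:
  1: x = 0.165, y = 0.668
  2: x = 0.574, y = 0.247
  3: x = 0.151, y = 0.056
  4: x = 0.109, y = 0.030

β = 0.230, x_4 = 0.109, y_4 = 0.030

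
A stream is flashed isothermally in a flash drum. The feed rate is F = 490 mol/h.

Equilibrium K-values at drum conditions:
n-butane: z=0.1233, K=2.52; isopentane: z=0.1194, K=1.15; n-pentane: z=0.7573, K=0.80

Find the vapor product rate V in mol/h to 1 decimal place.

V = 106.2 mol/h

Newton iteration, V/F⁰ = 0.5:
  V/F = 0.5000: g = -0.04514, g' = -0.1317 → V/F = 0.1572
  V/F = 0.1572: g = 0.01239, g' = -0.2204 → V/F = 0.2134
  V/F = 0.2134: g = 0.00065, g' = -0.1980 → V/F = 0.2167
Converged at V/F = 0.2167.
Then V = V/F·F = 0.2167·490 = 106.2 mol/h and L = F − V = 383.8 mol/h.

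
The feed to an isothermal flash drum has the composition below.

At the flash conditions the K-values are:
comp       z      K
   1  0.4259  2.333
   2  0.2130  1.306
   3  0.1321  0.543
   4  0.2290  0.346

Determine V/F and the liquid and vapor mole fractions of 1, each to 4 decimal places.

V/F = 0.6707, x_1 = 0.2249, y_1 = 0.5246

Newton–Raphson from V/F = 0.5:
  V/F = 0.5000: g = 0.09641, g' = -0.5501 → V/F = 0.6753
  V/F = 0.6753: g = -0.00273, g' = -0.5952 → V/F = 0.6707
Converged at V/F = 0.6707.
Compositions from xᵢ = zᵢ/(1+V/F(Kᵢ−1)), yᵢ = Kᵢxᵢ:
  1: x = 0.2249, y = 0.5246
  2: x = 0.1767, y = 0.2308
  3: x = 0.1905, y = 0.1034
  4: x = 0.4079, y = 0.1411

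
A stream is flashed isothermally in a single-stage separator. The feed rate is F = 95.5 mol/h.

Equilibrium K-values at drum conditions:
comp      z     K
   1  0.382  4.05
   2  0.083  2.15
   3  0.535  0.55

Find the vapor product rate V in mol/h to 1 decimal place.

V = 78.4 mol/h

Rachford–Rice: g(V/F) = Σ zᵢ(Kᵢ−1)/(1+V/F(Kᵢ−1)) = 0.
Check two-phase: ΣzᵢKᵢ = 2.020 > 1 and Σzᵢ/Kᵢ = 1.106 > 1, so g(0) = 1.020 > 0 and g(1) = -0.106 < 0.
Newton iteration, V/F⁰ = 0.5:
  V/F = 0.500: g = 0.2114, g' = -0.782 → V/F = 0.770
  V/F = 0.770: g = 0.0300, g' = -0.601 → V/F = 0.820
  V/F = 0.820: g = 0.0003, g' = -0.591 → V/F = 0.821
Converged at V/F = 0.821.
Then V = V/F·F = 0.8206·95.5 = 78.4 mol/h and L = F − V = 17.1 mol/h.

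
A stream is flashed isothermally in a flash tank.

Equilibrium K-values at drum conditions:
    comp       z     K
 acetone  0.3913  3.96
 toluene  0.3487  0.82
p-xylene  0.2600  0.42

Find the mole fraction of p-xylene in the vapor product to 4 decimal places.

y_p-xylene = 0.2000

Newton iteration, V/F⁰ = 0.5:
  V/F = 0.5000: g = 0.18567, g' = -0.7446 → V/F = 0.7494
  V/F = 0.7494: g = 0.02064, g' = -0.6198 → V/F = 0.7827
Converged at V/F = 0.7827.
Compositions from xᵢ = zᵢ/(1+V/F(Kᵢ−1)), yᵢ = Kᵢxᵢ:
  acetone: x = 0.1180, y = 0.4672
  toluene: x = 0.4059, y = 0.3328
  p-xylene: x = 0.4761, y = 0.2000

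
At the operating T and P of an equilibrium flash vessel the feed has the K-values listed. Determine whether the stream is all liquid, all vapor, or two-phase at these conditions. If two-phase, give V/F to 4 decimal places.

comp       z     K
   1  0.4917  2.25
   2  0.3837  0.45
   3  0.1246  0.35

ΣzᵢKᵢ = 1.3226; Σzᵢ/Kᵢ = 1.4272.
Both exceed 1, so a two-phase solution exists.
Material balance + equilibrium reduce to Σ zᵢ(Kᵢ−1)/(1+ψ(Kᵢ−1)) = 0.
Newton–Raphson from ψ = 0.5:
  ψ = 0.5000: g = -0.03284, g' = -0.6273 → ψ = 0.4477
  ψ = 0.4477: g = -0.00009, g' = -0.6249 → ψ = 0.4475
Converged at ψ = 0.4475.

two-phase, V/F = 0.4475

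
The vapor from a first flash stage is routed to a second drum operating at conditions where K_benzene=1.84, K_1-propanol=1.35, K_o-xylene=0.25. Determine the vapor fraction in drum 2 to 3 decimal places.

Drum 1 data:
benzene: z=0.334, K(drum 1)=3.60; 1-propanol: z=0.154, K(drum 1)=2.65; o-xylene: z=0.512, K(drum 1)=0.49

V/F (drum 2) = 0.213

Drum 1:
Rachford–Rice: g(ψ₁) = Σ zᵢ(Kᵢ−1)/(1+ψ₁(Kᵢ−1)) = 0.
Feasibility: ΣzᵢKᵢ = 1.861, Σzᵢ/Kᵢ = 1.196 — both > 1, two phases present.
Newton iteration, ψ₁⁰ = 0.5:
  ψ₁ = 0.500: g = 0.1663, g' = -0.793 → ψ₁ = 0.710
  ψ₁ = 0.710: g = 0.0129, g' = -0.695 → ψ₁ = 0.728
Converged at ψ₁ = 0.728.
Drum-1 compositions:
  benzene: x = 0.115, y = 0.415
  1-propanol: x = 0.070, y = 0.185
  o-xylene: x = 0.815, y = 0.399
Drum-2 feed = drum-1 vapor: z₂ = (0.4155, 0.1853, 0.3992).
Drum 2:
Material balance + equilibrium reduce to Σ zᵢ(Kᵢ−1)/(1+ψ₂(Kᵢ−1)) = 0.
Feasibility: ΣzᵢKᵢ = 1.114, Σzᵢ/Kᵢ = 1.960 — both > 1, two phases present.
Newton–Raphson from ψ₂ = 0.5:
  ψ₂ = 0.500: g = -0.1780, g' = -0.737 → ψ₂ = 0.258
  ψ₂ = 0.258: g = -0.0251, g' = -0.562 → ψ₂ = 0.214
  ψ₂ = 0.214: g = -0.0003, g' = -0.549 → ψ₂ = 0.213
Converged at ψ₂ = 0.213.
  benzene: x = 0.352, y = 0.648
  1-propanol: x = 0.172, y = 0.233
  o-xylene: x = 0.475, y = 0.119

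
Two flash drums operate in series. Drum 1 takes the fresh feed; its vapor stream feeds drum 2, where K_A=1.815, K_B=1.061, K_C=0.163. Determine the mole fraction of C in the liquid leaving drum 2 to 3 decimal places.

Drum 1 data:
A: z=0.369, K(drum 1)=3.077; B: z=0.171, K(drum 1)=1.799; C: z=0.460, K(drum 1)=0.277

x_C (drum 2) = 0.394

Drum 1:
Rachford–Rice: g(ψ₁) = Σ zᵢ(Kᵢ−1)/(1+ψ₁(Kᵢ−1)) = 0.
Feasibility: ΣzᵢKᵢ = 1.570, Σzᵢ/Kᵢ = 1.876 — both > 1, two phases present.
Iterate (Newton) starting at ψ₁ = 0.5:
  ψ₁ = 0.500: g = -0.0473, g' = -1.029 → ψ₁ = 0.454
Converged at ψ₁ = 0.454.
Drum-1 compositions:
  A: x = 0.190, y = 0.585
  B: x = 0.126, y = 0.226
  C: x = 0.684, y = 0.190
Drum-2 feed = drum-1 vapor: z₂ = (0.5846, 0.2258, 0.1896).
Drum 2:
Material balance + equilibrium reduce to Σ zᵢ(Kᵢ−1)/(1+ψ₂(Kᵢ−1)) = 0.
Feasibility: ΣzᵢKᵢ = 1.332, Σzᵢ/Kᵢ = 1.698 — both > 1, two phases present.
Newton iteration, ψ₂⁰ = 0.5:
  ψ₂ = 0.500: g = 0.0790, g' = -0.590 → ψ₂ = 0.634
  ψ₂ = 0.634: g = -0.0107, g' = -0.772 → ψ₂ = 0.620
Converged at ψ₂ = 0.620.
  A: x = 0.388, y = 0.705
  B: x = 0.218, y = 0.231
  C: x = 0.394, y = 0.064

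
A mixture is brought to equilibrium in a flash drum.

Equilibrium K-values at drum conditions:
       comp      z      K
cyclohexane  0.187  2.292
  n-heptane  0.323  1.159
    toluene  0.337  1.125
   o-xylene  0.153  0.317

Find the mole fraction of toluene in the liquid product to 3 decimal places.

Newton–Raphson from V/F = 0.45:
  V/F = 0.450: g = 0.0897, g' = -0.285 → V/F = 0.764
  V/F = 0.764: g = -0.0128, g' = -0.402 → V/F = 0.732
  V/F = 0.732: g = -0.0004, g' = -0.379 → V/F = 0.731
Converged at V/F = 0.731.
Compositions from xᵢ = zᵢ/(1+V/F(Kᵢ−1)), yᵢ = Kᵢxᵢ:
  cyclohexane: x = 0.096, y = 0.220
  n-heptane: x = 0.289, y = 0.335
  toluene: x = 0.309, y = 0.347
  o-xylene: x = 0.306, y = 0.097

x_toluene = 0.309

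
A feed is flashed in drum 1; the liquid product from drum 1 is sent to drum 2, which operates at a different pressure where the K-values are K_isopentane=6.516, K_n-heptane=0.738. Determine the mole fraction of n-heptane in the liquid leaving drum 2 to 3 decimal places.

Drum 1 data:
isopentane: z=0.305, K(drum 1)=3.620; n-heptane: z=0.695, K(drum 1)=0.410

Drum 1:
Binary case is linear: z₁(K₁−1)(1+ψ₁(K₂−1)) + z₂(K₂−1)(1+ψ₁(K₁−1)) = 0
⇒ ψ₁ = [z₁(K₁−1)+z₂(K₂−1)] / [−(K₁−1)(K₂−1)] = 0.3891/1.5458 = 0.252
Drum-1 compositions:
  isopentane: x = 0.184, y = 0.665
  n-heptane: x = 0.816, y = 0.335
Drum-2 feed = drum-1 liquid: z₂ = (0.1838, 0.8162).
Drum 2:
Rachford–Rice: g(ψ₂) = Σ zᵢ(Kᵢ−1)/(1+ψ₂(Kᵢ−1)) = 0.
Check two-phase: ΣzᵢKᵢ = 1.800 > 1 and Σzᵢ/Kᵢ = 1.134 > 1, so g(0) = 0.800 > 0 and g(1) = -0.134 < 0.
Binary case is linear: z₁(K₁−1)(1+ψ₂(K₂−1)) + z₂(K₂−1)(1+ψ₂(K₁−1)) = 0
⇒ ψ₂ = [z₁(K₁−1)+z₂(K₂−1)] / [−(K₁−1)(K₂−1)] = 0.8000/1.4452 = 0.554
  isopentane: x = 0.045, y = 0.295
  n-heptane: x = 0.955, y = 0.705

x_n-heptane (drum 2) = 0.955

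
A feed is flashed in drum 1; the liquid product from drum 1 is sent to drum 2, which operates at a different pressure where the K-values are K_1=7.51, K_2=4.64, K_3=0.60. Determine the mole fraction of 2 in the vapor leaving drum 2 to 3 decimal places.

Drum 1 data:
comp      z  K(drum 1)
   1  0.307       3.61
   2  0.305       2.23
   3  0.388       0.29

Drum 1:
Rachford–Rice: g(ψ₁) = Σ zᵢ(Kᵢ−1)/(1+ψ₁(Kᵢ−1)) = 0.
g(0) = ΣzᵢKᵢ − 1 = 0.901 and g(1) = 1 − Σzᵢ/Kᵢ = -0.560, so a root lies in (0, 1).
Newton iteration, ψ₁⁰ = 0.38:
  ψ₁ = 0.380: g = 0.2807, g' = -1.108 → ψ₁ = 0.633
  ψ₁ = 0.633: g = 0.0124, g' = -1.089 → ψ₁ = 0.645
Converged at ψ₁ = 0.645.
Drum-1 compositions:
  1: x = 0.114, y = 0.413
  2: x = 0.170, y = 0.379
  3: x = 0.715, y = 0.207
Drum-2 feed = drum-1 liquid: z₂ = (0.1144, 0.1701, 0.7154).
Drum 2:
Iterate (Newton) starting at ψ₂ = 0.5:
  ψ₂ = 0.500: g = 0.0370, g' = -0.730 → ψ₂ = 0.551
  ψ₂ = 0.551: g = 0.0016, g' = -0.669 → ψ₂ = 0.553
Converged at ψ₂ = 0.553.
  1: x = 0.025, y = 0.187
  2: x = 0.056, y = 0.262
  3: x = 0.919, y = 0.551

y_2 (drum 2) = 0.262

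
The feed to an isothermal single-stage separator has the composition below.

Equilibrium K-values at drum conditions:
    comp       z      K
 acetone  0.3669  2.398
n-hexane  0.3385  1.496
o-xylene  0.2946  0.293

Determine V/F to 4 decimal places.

V/F = 0.6636

Rachford–Rice: g(V/F) = Σ zᵢ(Kᵢ−1)/(1+V/F(Kᵢ−1)) = 0.
Feasibility: ΣzᵢKᵢ = 1.4725, Σzᵢ/Kᵢ = 1.3847 — both > 1, two phases present.
Newton iteration, V/F⁰ = 0.5:
  V/F = 0.5000: g = 0.11426, g' = -0.6542 → V/F = 0.6747
  V/F = 0.6747: g = -0.00847, g' = -0.7750 → V/F = 0.6637
  V/F = 0.6637: g = -0.00007, g' = -0.7628 → V/F = 0.6636
Converged at V/F = 0.6636.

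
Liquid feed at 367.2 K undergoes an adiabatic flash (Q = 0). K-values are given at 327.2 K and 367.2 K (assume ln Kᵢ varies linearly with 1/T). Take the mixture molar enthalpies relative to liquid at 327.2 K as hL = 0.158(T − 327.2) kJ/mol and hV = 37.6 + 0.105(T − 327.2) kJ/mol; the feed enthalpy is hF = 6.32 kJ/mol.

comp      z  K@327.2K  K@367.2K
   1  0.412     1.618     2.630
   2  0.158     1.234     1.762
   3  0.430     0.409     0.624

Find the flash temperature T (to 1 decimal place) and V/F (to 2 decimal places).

T = 328.4 K, V/F = 0.16

Adiabatic flash: solve Rachford–Rice at each trial T, then check hF = ψ·hV(T) + (1−ψ)·hL(T).
  T = 327.2 K: K = (1.618, 1.234, 0.409), RR gives ψ = 0.118, H_out = 4.450 kJ/mol
  T = 367.2 K: K = (2.630, 1.762, 0.624), RR gives ψ = 1.000, H_out = 41.800 kJ/mol
  T = 347.2 K: K = (2.092, 1.490, 0.511), RR gives ψ = 0.684, H_out = 28.145 kJ/mol
  T = 337.2 K: K = (1.847, 1.360, 0.459), RR gives ψ = 0.434, H_out = 17.683 kJ/mol
  T = 332.2 K: K = (1.730, 1.296, 0.434), RR gives ψ = 0.290, H_out = 11.615 kJ/mol
  T = 329.7 K: K = (1.674, 1.265, 0.421), RR gives ψ = 0.208, H_out = 8.207 kJ/mol
  T = 328.4 K: K = (1.645, 1.249, 0.415), RR gives ψ = 0.163, H_out = 6.302 kJ/mol
Linear interpolation between T = 328.4 (H_out = 6.302) and T = 329.7 (H_out = 8.207) on hF = 6.32 gives T ≈ 328.4 K, at which ψ = 0.16.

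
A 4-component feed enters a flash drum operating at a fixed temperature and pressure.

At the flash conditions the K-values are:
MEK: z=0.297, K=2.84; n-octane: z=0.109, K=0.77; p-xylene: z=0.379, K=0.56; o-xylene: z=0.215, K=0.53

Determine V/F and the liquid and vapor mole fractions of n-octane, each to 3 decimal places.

V/F = 0.327, x_n-octane = 0.118, y_n-octane = 0.091

Material balance + equilibrium reduce to Σ zᵢ(Kᵢ−1)/(1+V/F(Kᵢ−1)) = 0.
Feasibility: ΣzᵢKᵢ = 1.254, Σzᵢ/Kᵢ = 1.329 — both > 1, two phases present.
Newton iteration, V/F⁰ = 0.5:
  V/F = 0.500: g = -0.0896, g' = -0.482 → V/F = 0.314
  V/F = 0.314: g = 0.0073, g' = -0.575 → V/F = 0.327
Converged at V/F = 0.327.
Compositions from xᵢ = zᵢ/(1+V/F(Kᵢ−1)), yᵢ = Kᵢxᵢ:
  MEK: x = 0.185, y = 0.527
  n-octane: x = 0.118, y = 0.091
  p-xylene: x = 0.443, y = 0.248
  o-xylene: x = 0.254, y = 0.135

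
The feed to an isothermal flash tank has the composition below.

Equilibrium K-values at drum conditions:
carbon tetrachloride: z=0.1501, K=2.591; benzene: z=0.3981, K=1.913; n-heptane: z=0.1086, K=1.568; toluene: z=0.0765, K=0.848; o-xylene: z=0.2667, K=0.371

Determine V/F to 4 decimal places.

V/F = 0.8104

Iterate (Newton) starting at V/F = 0.49:
  V/F = 0.4900: g = 0.17851, g' = -0.5224 → V/F = 0.8317
  V/F = 0.8317: g = -0.01385, g' = -0.6601 → V/F = 0.8108
  V/F = 0.8108: g = -0.00021, g' = -0.6402 → V/F = 0.8104
Converged at V/F = 0.8104.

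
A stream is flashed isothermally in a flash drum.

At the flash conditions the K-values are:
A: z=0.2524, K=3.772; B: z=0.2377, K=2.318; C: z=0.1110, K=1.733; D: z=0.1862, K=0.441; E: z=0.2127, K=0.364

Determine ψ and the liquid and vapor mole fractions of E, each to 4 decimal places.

ψ = 0.7493, x_E = 0.4063, y_E = 0.1479

Rachford–Rice: g(ψ) = Σ zᵢ(Kᵢ−1)/(1+ψ(Kᵢ−1)) = 0.
g(0) = ΣzᵢKᵢ − 1 = 0.8549 and g(1) = 1 − Σzᵢ/Kᵢ = -0.2401, so a root lies in (0, 1).
Newton iteration, ψ⁰ = 0.5:
  ψ = 0.5000: g = 0.19880, g' = -0.8197 → ψ = 0.7425
  ψ = 0.7425: g = 0.00552, g' = -0.8168 → ψ = 0.7493
Converged at ψ = 0.7493.
Compositions from xᵢ = zᵢ/(1+ψ(Kᵢ−1)), yᵢ = Kᵢxᵢ:
  A: x = 0.0820, y = 0.3094
  B: x = 0.1196, y = 0.2772
  C: x = 0.0716, y = 0.1242
  D: x = 0.3204, y = 0.1413
  E: x = 0.4063, y = 0.1479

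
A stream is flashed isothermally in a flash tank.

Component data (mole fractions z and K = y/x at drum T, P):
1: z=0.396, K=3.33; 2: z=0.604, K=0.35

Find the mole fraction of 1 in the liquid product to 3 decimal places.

Newton–Raphson from ψ = 0.5:
  ψ = 0.500: g = -0.1554, g' = -1.019 → ψ = 0.347
  ψ = 0.347: g = 0.0028, g' = -1.082 → ψ = 0.350
Converged at ψ = 0.350.
Compositions from xᵢ = zᵢ/(1+ψ(Kᵢ−1)), yᵢ = Kᵢxᵢ:
  1: x = 0.218, y = 0.726
  2: x = 0.782, y = 0.274

x_1 = 0.218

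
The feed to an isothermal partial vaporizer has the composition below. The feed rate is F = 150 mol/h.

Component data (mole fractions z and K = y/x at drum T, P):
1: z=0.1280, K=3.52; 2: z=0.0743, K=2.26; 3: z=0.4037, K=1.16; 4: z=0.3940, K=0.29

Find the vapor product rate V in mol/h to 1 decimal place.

Material balance + equilibrium reduce to Σ zᵢ(Kᵢ−1)/(1+β(Kᵢ−1)) = 0.
Feasibility: ΣzᵢKᵢ = 1.2010, Σzᵢ/Kᵢ = 1.7759 — both > 1, two phases present.
Newton iteration, β⁰ = 0.5:
  β = 0.5000: g = -0.17374, g' = -0.6898 → β = 0.2481
  β = 0.2481: g = -0.00766, g' = -0.6784 → β = 0.2368
  β = 0.2368: g = 0.00004, g' = -0.6854 → β = 0.2369
Converged at β = 0.2369.
Then V = β·F = 0.2369·150 = 35.5 mol/h and L = F − V = 114.5 mol/h.

V = 35.5 mol/h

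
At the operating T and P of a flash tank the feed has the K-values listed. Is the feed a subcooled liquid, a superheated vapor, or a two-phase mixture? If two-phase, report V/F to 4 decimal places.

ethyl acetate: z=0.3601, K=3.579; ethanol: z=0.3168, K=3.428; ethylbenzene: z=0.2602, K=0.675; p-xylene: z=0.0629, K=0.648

ΣzᵢKᵢ = 2.5912; Σzᵢ/Kᵢ = 0.6756.
Since Σzᵢ/Kᵢ < 1 the mixture is above its dew point — single vapor phase.

superheated vapor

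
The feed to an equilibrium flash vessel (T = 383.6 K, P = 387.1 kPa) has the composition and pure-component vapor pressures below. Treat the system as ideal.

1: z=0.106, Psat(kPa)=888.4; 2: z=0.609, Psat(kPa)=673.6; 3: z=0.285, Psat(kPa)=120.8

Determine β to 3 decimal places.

β = 0.687

Raoult's law: Kᵢ = Pᵢˢᵃᵗ/P = Pᵢˢᵃᵗ/387.1.
  K_1 = 888.4/387.1 = 2.29501, K_2 = 673.6/387.1 = 1.74012, K_3 = 120.8/387.1 = 0.31206
Rachford–Rice: g(β) = Σ zᵢ(Kᵢ−1)/(1+β(Kᵢ−1)) = 0.
g(0) = ΣzᵢKᵢ − 1 = 0.392 and g(1) = 1 − Σzᵢ/Kᵢ = -0.309, so a root lies in (0, 1).
Newton–Raphson from β = 0.5:
  β = 0.500: g = 0.1134, g' = -0.557 → β = 0.704
  β = 0.704: g = -0.0119, g' = -0.700 → β = 0.687
Converged at β = 0.687.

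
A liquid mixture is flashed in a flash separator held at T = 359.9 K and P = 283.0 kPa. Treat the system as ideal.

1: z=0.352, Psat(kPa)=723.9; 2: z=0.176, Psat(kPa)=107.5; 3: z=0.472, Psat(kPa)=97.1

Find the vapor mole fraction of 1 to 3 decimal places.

Raoult's law: Kᵢ = Pᵢˢᵃᵗ/P = Pᵢˢᵃᵗ/283.0.
  K_1 = 723.9/283.0 = 2.55795, K_2 = 107.5/283.0 = 0.37986, K_3 = 97.1/283.0 = 0.34311
Iterate (Newton) starting at ψ = 0.5:
  ψ = 0.500: g = -0.3116, g' = -0.864 → ψ = 0.139
  ψ = 0.139: g = -0.0101, g' = -0.905 → ψ = 0.128
Converged at ψ = 0.128.
Compositions from xᵢ = zᵢ/(1+ψ(Kᵢ−1)), yᵢ = Kᵢxᵢ:
  1: x = 0.293, y = 0.751
  2: x = 0.191, y = 0.073
  3: x = 0.515, y = 0.177

y_1 = 0.751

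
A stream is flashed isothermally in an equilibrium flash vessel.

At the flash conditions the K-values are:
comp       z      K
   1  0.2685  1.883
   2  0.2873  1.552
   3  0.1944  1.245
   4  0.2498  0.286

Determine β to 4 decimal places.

β = 0.6067

Material balance + equilibrium reduce to Σ zᵢ(Kᵢ−1)/(1+β(Kᵢ−1)) = 0.
Feasibility: ΣzᵢKᵢ = 1.2649, Σzᵢ/Kᵢ = 1.3573 — both > 1, two phases present.
Iterate (Newton) starting at β = 0.47:
  β = 0.4700: g = 0.06774, g' = -0.4576 → β = 0.6180
  β = 0.6180: g = -0.00623, g' = -0.5530 → β = 0.6068
  β = 0.6068: g = -0.00006, g' = -0.5432 → β = 0.6067
Converged at β = 0.6067.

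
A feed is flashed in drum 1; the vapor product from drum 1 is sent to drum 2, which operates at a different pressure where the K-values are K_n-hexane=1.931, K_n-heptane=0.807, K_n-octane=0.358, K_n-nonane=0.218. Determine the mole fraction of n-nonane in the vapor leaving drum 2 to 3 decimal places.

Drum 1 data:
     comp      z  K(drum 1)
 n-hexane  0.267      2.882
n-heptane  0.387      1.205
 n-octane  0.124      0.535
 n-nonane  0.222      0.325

Drum 1:
Material balance + equilibrium reduce to Σ zᵢ(Kᵢ−1)/(1+ψ₁(Kᵢ−1)) = 0.
Feasibility: ΣzᵢKᵢ = 1.374, Σzᵢ/Kᵢ = 1.329 — both > 1, two phases present.
Iterate (Newton) starting at ψ₁ = 0.5:
  ψ₁ = 0.500: g = 0.0295, g' = -0.540 → ψ₁ = 0.555
  ψ₁ = 0.555: g = -0.0001, g' = -0.547 → ψ₁ = 0.554
Converged at ψ₁ = 0.554.
Drum-1 compositions:
  n-hexane: x = 0.131, y = 0.377
  n-heptane: x = 0.348, y = 0.419
  n-octane: x = 0.167, y = 0.089
  n-nonane: x = 0.355, y = 0.115
Drum-2 feed = drum-1 vapor: z₂ = (0.3766, 0.4187, 0.0894, 0.1153).
Drum 2:
Rachford–Rice: g(ψ₂) = Σ zᵢ(Kᵢ−1)/(1+ψ₂(Kᵢ−1)) = 0.
Check two-phase: ΣzᵢKᵢ = 1.122 > 1 and Σzᵢ/Kᵢ = 1.492 > 1, so g(0) = 0.122 > 0 and g(1) = -0.492 < 0.
Newton–Raphson from ψ₂ = 0.47:
  ψ₂ = 0.470: g = -0.0697, g' = -0.429 → ψ₂ = 0.307
  ψ₂ = 0.307: g = -0.0035, g' = -0.394 → ψ₂ = 0.298
Converged at ψ₂ = 0.298.
  n-hexane: x = 0.295, y = 0.569
  n-heptane: x = 0.444, y = 0.359
  n-octane: x = 0.111, y = 0.040
  n-nonane: x = 0.150, y = 0.033

y_n-nonane (drum 2) = 0.033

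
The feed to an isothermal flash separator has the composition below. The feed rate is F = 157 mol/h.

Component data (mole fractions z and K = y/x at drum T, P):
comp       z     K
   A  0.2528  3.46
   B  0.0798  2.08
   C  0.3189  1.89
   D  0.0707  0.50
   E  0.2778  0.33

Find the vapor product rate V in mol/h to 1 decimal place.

Iterate (Newton) starting at V/F = 0.5:
  V/F = 0.5000: g = 0.20423, g' = -0.7813 → V/F = 0.7614
  V/F = 0.7614: g = -0.00412, g' = -0.8689 → V/F = 0.7567
Converged at V/F = 0.7567.
Then V = V/F·F = 0.7567·157 = 118.8 mol/h and L = F − V = 38.2 mol/h.

V = 118.8 mol/h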